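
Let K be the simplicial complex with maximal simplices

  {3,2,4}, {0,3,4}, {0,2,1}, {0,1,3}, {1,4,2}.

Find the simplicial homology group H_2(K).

Fix the vertex order 0 < 1 < 2 < 3 < 4 and write every simplex with vertices in increasing order. Then dim K = 2 and the simplices of K are:

  0-simplices (5): [0], [1], [2], [3], [4]
  1-simplices (10): [0,1], [0,2], [0,3], [0,4], [1,2], [1,3], [1,4], [2,3], [2,4], [3,4]
  2-simplices (5): [0,1,2], [0,1,3], [0,3,4], [1,2,4], [2,3,4]

so the chain groups are C_0 ≅ Z^5, C_1 ≅ Z^10, C_2 ≅ Z^5.

∂_1: C_1 → C_0 sends each edge [p,q] (with p < q) to q − p.
The 5×10 boundary matrix has rank 4 and Smith normal form diag(1,1,1,1).

∂_2: C_2 → C_1 sends each 2-simplex [p,q,r] to [q,r] − [p,r] + [p,q]. For instance
  ∂[2,3,4] = [3,4] − [2,4] + [2,3],
  ∂[1,2,4] = [2,4] − [1,4] + [1,2].
This gives a 10×5 integer matrix of rank 5; reducing to Smith normal form yields diagonal entries (1,1,1,1,1).

From H_k ≅ ker(∂_k) / im(∂_{k+1}) we obtain:

  H_2: rank ker ∂_2 − rank ∂_3 = (5 − 5) − 0 = 0, and there is no ∂_3, so H_2 = 0.

H_2 ≅ 0.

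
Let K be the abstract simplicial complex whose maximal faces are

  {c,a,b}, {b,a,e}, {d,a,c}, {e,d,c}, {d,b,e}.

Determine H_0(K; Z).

K has 5 vertices, 10 edges, 5 triangles.
rank ∂_0 = 0, rank ∂_1 = 4 ⇒ b_0 = 5 − 0 − 4 = 1; all invariant factors of ∂_1 are 1 so no torsion. So H_0 = Z.

H_0 ≅ Z.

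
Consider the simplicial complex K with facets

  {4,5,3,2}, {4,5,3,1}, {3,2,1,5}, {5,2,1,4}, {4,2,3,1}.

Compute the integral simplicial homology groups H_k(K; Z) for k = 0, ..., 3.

Take the total order 1 < 2 < 3 < 4 < 5 on the vertex set. Then K (dimension 3) consists of the simplices:

  0-simplices (5): [1], [2], [3], [4], [5]
  1-simplices (10): [1,2], [1,3], [1,4], [1,5], [2,3], [2,4], [2,5], [3,4], [3,5], [4,5]
  2-simplices (10): [1,2,3], [1,2,4], [1,2,5], [1,3,4], [1,3,5], [1,4,5], [2,3,4], [2,3,5], [2,4,5], [3,4,5]
  3-simplices (5): [1,2,3,4], [1,2,3,5], [1,2,4,5], [1,3,4,5], [2,3,4,5]

so the chain groups are C_0 ≅ Z^5, C_1 ≅ Z^10, C_2 ≅ Z^10, C_3 ≅ Z^5.

Boundary ∂_1: C_1 → C_0 maps an edge to its endpoints' difference, ∂[p,q] = q − p. For instance
  ∂[3,4] = [4] − [3].
As a 5×10 matrix over Z this has rank 4, with invariant factors (1,1,1,1).

∂_2: C_2 → C_1 sends each 2-simplex [p,q,r] to [q,r] − [p,r] + [p,q]. For instance
  ∂[1,4,5] = [4,5] − [1,5] + [1,4],
  ∂[1,2,4] = [2,4] − [1,4] + [1,2].
This gives a 10×10 integer matrix of rank 6; reducing to Smith normal form yields diagonal entries (1,1,1,1,1,1).

Boundary ∂_3: C_3 → C_2 sends each 3-simplex σ to the alternating sum Σ_i (−1)^i (σ with its i-th vertex removed). For instance
  ∂[1,2,3,4] = [2,3,4] − [1,3,4] + [1,2,4] − [1,2,3],
  ∂[2,3,4,5] = [3,4,5] − [2,4,5] + [2,3,5] − [2,3,4].
The resulting 10×5 matrix has rank 4, and its Smith normal form has invariant factors (1,1,1,1).

Computing H_k = (kernel of ∂_k) / (image of ∂_{k+1}):

  H_0: rank C_0 − rank ∂_1 = 5 − 4 = 1, and the invariant factors of ∂_1 are all 1, so H_0 ≅ Z.
  H_1: rank ker ∂_1 − rank ∂_2 = (10 − 4) − 6 = 0, and the invariant factors of ∂_2 are all 1, so H_1 ≅ 0.
  H_2: rank ker ∂_2 − rank ∂_3 = (10 − 6) − 4 = 0, and the invariant factors of ∂_3 are all 1, so H_2 ≅ 0.
  H_3: rank ker ∂_3 − rank ∂_4 = (5 − 4) − 0 = 1, and there is no ∂_4, so H_3 ≅ Z.

H_0 ≅ Z,  H_1 = 0,  H_2 = 0,  H_3 ≅ Z.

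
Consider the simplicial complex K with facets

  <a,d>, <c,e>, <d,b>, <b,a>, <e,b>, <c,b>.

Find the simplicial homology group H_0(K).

K has 5 vertices, 6 edges.
rank ∂_0 = 0, rank ∂_1 = 4 ⇒ b_0 = 5 − 0 − 4 = 1; all invariant factors of ∂_1 are 1 so no torsion. So H_0 = Z.

H_0 ≅ Z.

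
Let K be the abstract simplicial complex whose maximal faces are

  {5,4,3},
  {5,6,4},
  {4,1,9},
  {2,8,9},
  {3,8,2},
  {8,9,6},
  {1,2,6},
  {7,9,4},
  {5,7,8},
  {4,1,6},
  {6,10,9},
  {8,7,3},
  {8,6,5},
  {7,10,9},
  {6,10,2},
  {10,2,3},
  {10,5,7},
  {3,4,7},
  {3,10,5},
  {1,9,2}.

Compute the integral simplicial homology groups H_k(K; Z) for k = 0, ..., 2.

H_0 = Z,  H_1 = Z ⊕ Z/2,  H_2 = 0.

Take the total order 1 < 2 < 3 < 4 < 5 < 6 < 7 < 8 < 9 < 10 on the vertex set. Then K (dimension 2) consists of the simplices:

  0-simplices (10): [1], [2], [3], [4], [5], [6], [7], [8], [9], [10]
  1-simplices (30): (30 of them)
  2-simplices (20): (20 of them)

giving chain groups C_0 ≅ Z^10, C_1 ≅ Z^30, C_2 ≅ Z^20.

∂_1: C_1 → C_0 sends each edge [p,q] (with p < q) to q − p. For instance
  ∂[1,4] = [4] − [1].
As a 10×30 matrix over Z this has rank 9, with invariant factors (1,1,1,1,1,1,1,1,1).

∂_2: C_2 → C_1 sends each 2-simplex [p,q,r] to [q,r] − [p,r] + [p,q]. For instance
  ∂[3,4,5] = [4,5] − [3,5] + [3,4],
  ∂[1,4,9] = [4,9] − [1,9] + [1,4].
The 30×20 boundary matrix has rank 20 and Smith normal form diag(1,1,1,1,1,1,1,1,1,1,1,1,1,1,1,1,1,1,1,2).

From H_k ≅ ker(∂_k) / im(∂_{k+1}) we obtain:

  H_0: rank C_0 − rank ∂_1 = 10 − 9 = 1, and the invariant factors of ∂_1 are all 1, so H_0 ≅ Z.
  H_1: rank ker ∂_1 − rank ∂_2 = (30 − 9) − 20 = 1, and ∂_2 has invariant factor 2 > 1, so H_1 ≅ Z ⊕ Z/2.
  H_2: rank ker ∂_2 − rank ∂_3 = (20 − 20) − 0 = 0, and there is no ∂_3, so H_2 ≅ 0.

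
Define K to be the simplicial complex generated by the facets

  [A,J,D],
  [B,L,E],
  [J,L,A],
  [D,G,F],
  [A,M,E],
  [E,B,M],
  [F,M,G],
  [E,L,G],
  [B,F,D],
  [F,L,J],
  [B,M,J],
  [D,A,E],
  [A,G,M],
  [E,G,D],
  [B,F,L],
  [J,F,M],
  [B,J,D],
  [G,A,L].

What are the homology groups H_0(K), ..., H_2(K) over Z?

We work with the vertex ordering A < B < D < E < F < G < J < L < M. The simplices of K, each written with vertices in increasing order, are:

  0-simplices (9): A, B, D, E, F, G, J, L, M
  1-simplices (27): AD, AE, AG, AJ, AL, AM, BD, BE, BF, BJ, BL, BM, DE, DF, DG, DJ, EG, EL, EM, FG, FJ, FL, FM, GL, GM, JL, JM
  2-simplices (18): ADE, ADJ, AEM, AGL, AGM, AJL, BDF, BDJ, BEL, BEM, BFL, BJM, DEG, DFG, EGL, FGM, FJL, FJM

so the chain groups are C_0 ≅ Z^9, C_1 ≅ Z^27, C_2 ≅ Z^18.

∂_1: C_1 → C_0 is given by ∂[p,q] = [q] − [p].
The resulting 9×27 matrix has rank 8, and its Smith normal form has invariant factors (1,1,1,1,1,1,1,1).

The boundary map ∂_2: C_2 → C_1 acts by ∂[p,q,r] = [q,r] − [p,r] + [p,q]. For instance
  ∂DEG = EG − DG + DE,
  ∂AGL = GL − AL + AG.
As a 27×18 matrix over Z this has rank 18, with invariant factors (1,1,1,1,1,1,1,1,1,1,1,1,1,1,1,1,1,2).

Now H_k = ker ∂_k / im ∂_{k+1}, so:

  H_0: rank C_0 − rank ∂_1 = 9 − 8 = 1, and the invariant factors of ∂_1 are all 1, so H_0 = Z.
  H_1: rank ker ∂_1 − rank ∂_2 = (27 − 8) − 18 = 1, and ∂_2 has invariant factor 2 > 1, so H_1 = Z × Z/2.
  H_2: rank ker ∂_2 − rank ∂_3 = (18 − 18) − 0 = 0, and there is no ∂_3, so H_2 = 0.

As a check, the Euler characteristic is 9 − 27 + 18 = 0, which agrees with 1 − 1 + 0 = 0.

H_0 ≅ Z,  H_1 ≅ Z × Z/2,  H_2 = 0.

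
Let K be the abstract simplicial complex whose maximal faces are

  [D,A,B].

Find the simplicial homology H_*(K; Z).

H_0 ≅ Z,  H_1 = 0,  H_2 = 0.

We work with the vertex ordering A < B < D. The simplices of K, each written with vertices in increasing order, are:

  0-simplices (3): A, B, D
  1-simplices (3): AB, AD, BD
  2-simplices (1): ABD

giving chain groups C_0 ≅ Z^3, C_1 ≅ Z^3, C_2 ≅ Z^1.

∂_1: C_1 → C_0 maps an edge to its endpoints' difference, ∂[p,q] = q − p. For instance
  ∂BD = D − B.
The 3×3 boundary matrix has rank 2 and Smith normal form diag(1,1).

The boundary map ∂_2: C_2 → C_1 sends each 2-simplex [p,q,r] to [q,r] − [p,r] + [p,q]. For instance
  ∂ABD = BD − AD + AB.
The 3×1 boundary matrix has rank 1 and Smith normal form diag(1).

From H_k ≅ ker(∂_k) / im(∂_{k+1}) we obtain:

  H_0: rank C_0 − rank ∂_1 = 3 − 2 = 1, and the invariant factors of ∂_1 are all 1, so H_0 ≅ Z.
  H_1: rank ker ∂_1 − rank ∂_2 = (3 − 2) − 1 = 0, and the invariant factors of ∂_2 are all 1, so H_1 ≅ 0.
  H_2: rank ker ∂_2 − rank ∂_3 = (1 − 1) − 0 = 0, and there is no ∂_3, so H_2 ≅ 0.

As a check, the Euler characteristic is 3 − 3 + 1 = 1, which agrees with 1 − 0 + 0 = 1.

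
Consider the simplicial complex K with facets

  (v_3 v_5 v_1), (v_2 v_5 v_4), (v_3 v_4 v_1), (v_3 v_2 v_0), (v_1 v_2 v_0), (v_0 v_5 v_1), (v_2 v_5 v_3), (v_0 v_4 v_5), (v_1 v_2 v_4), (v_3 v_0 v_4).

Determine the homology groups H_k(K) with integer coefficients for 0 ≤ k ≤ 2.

Fix the vertex order v_0 < v_1 < v_2 < v_3 < v_4 < v_5 and write every simplex with vertices in increasing order. Then dim K = 2 and the simplices of K are:

  0-simplices (6): [v_0], [v_1], [v_2], [v_3], [v_4], [v_5]
  1-simplices (15): (15 of them)
  2-simplices (10): [v_0,v_1,v_2], [v_0,v_1,v_5], [v_0,v_2,v_3], [v_0,v_3,v_4], [v_0,v_4,v_5], [v_1,v_2,v_4], [v_1,v_3,v_4], [v_1,v_3,v_5], [v_2,v_3,v_5], [v_2,v_4,v_5]

so the chain groups are C_0 ≅ Z^6, C_1 ≅ Z^15, C_2 ≅ Z^10.

∂_1: C_1 → C_0 is given by ∂[p,q] = [q] − [p].
As a 6×15 matrix over Z this has rank 5, with invariant factors (1,1,1,1,1).

The boundary map ∂_2: C_2 → C_1 maps a triangle to the signed sum of its edges. For instance
  ∂[v_1,v_2,v_4] = [v_2,v_4] − [v_1,v_4] + [v_1,v_2],
  ∂[v_1,v_3,v_4] = [v_3,v_4] − [v_1,v_4] + [v_1,v_3].
The 15×10 boundary matrix has rank 10 and Smith normal form diag(1,1,1,1,1,1,1,1,1,2).

Computing H_k = (kernel of ∂_k) / (image of ∂_{k+1}):

  H_0: rank C_0 − rank ∂_1 = 6 − 5 = 1, and the invariant factors of ∂_1 are all 1, so H_0 = Z.
  H_1: rank ker ∂_1 − rank ∂_2 = (15 − 5) − 10 = 0, and ∂_2 has invariant factor 2 > 1, so H_1 = Z/2.
  H_2: rank ker ∂_2 − rank ∂_3 = (10 − 10) − 0 = 0, and there is no ∂_3, so H_2 = 0.

H_0 ≅ Z,  H_1 ≅ Z/2,  H_2 = 0.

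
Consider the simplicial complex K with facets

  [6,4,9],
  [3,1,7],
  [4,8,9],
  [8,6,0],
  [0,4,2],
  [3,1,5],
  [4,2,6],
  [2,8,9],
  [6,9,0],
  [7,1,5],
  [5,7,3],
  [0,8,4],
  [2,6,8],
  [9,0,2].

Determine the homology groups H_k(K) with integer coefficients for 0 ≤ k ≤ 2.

H_0 = Z^2,  H_1 = Z/2,  H_2 = Z.

Order the vertices as 0 < 1 < 2 < 3 < 4 < 5 < 6 < 7 < 8 < 9. Listing each simplex with vertices in this order, K has dimension 2 with simplices:

  0-simplices (10): [0], [1], [2], [3], [4], [5], [6], [7], [8], [9]
  1-simplices (21): [0,2], [0,4], [0,6], [0,8], [0,9], [1,3], [1,5], [1,7], [2,4], [2,6], [2,8], [2,9], [3,5], [3,7], [4,6], [4,8], [4,9], [5,7], [6,8], [6,9], [8,9]
  2-simplices (14): [0,2,4], [0,2,9], [0,4,8], [0,6,8], [0,6,9], [1,3,5], [1,3,7], [1,5,7], [2,4,6], [2,6,8], [2,8,9], [3,5,7], [4,6,9], [4,8,9]

giving chain groups C_0 ≅ Z^10, C_1 ≅ Z^21, C_2 ≅ Z^14.

∂_1: C_1 → C_0 maps an edge to its endpoints' difference, ∂[p,q] = q − p. For instance
  ∂[5,7] = [7] − [5].
The resulting 10×21 matrix has rank 8, and its Smith normal form has invariant factors (1,1,1,1,1,1,1,1).

∂_2: C_2 → C_1 sends each 2-simplex [p,q,r] to [q,r] − [p,r] + [p,q]. For instance
  ∂[0,6,9] = [6,9] − [0,9] + [0,6],
  ∂[4,6,9] = [6,9] − [4,9] + [4,6].
The resulting 21×14 matrix has rank 13, and its Smith normal form has invariant factors (1,1,1,1,1,1,1,1,1,1,1,1,2).

From H_k ≅ ker(∂_k) / im(∂_{k+1}) we obtain:

  H_0: rank C_0 − rank ∂_1 = 10 − 8 = 2, and the invariant factors of ∂_1 are all 1, so H_0 = Z^2.
  H_1: rank ker ∂_1 − rank ∂_2 = (21 − 8) − 13 = 0, and ∂_2 has invariant factor 2 > 1, so H_1 = Z/2.
  H_2: rank ker ∂_2 − rank ∂_3 = (14 − 13) − 0 = 1, and there is no ∂_3, so H_2 = Z.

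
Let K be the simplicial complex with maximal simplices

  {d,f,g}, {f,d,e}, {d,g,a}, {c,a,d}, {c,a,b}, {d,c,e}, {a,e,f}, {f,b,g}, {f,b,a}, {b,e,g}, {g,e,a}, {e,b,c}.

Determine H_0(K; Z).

Order the vertices as a < b < c < d < e < f < g. Listing each simplex with vertices in this order, K has dimension 2 with simplices:

  0-simplices (7): a, b, c, d, e, f, g
  1-simplices (18): ab, ac, ad, ae, af, ag, bc, be, bf, bg, cd, ce, de, df, dg, ef, eg, fg
  2-simplices (12): abc, abf, acd, adg, aef, aeg, bce, beg, bfg, cde, def, dfg

Hence C_0 ≅ Z^7, C_1 ≅ Z^18, C_2 ≅ Z^12.

Boundary ∂_1: C_1 → C_0 is given by ∂[p,q] = [q] − [p].
As a 7×18 matrix over Z this has rank 6, with invariant factors (1,1,1,1,1,1).

The boundary map ∂_2: C_2 → C_1 acts by ∂[p,q,r] = [q,r] − [p,r] + [p,q]. For instance
  ∂cde = de − ce + cd,
  ∂beg = eg − bg + be.
The 18×12 boundary matrix has rank 12 and Smith normal form diag(1,1,1,1,1,1,1,1,1,1,1,2).

Computing H_k = (kernel of ∂_k) / (image of ∂_{k+1}):

  H_0: rank C_0 − rank ∂_1 = 7 − 6 = 1, and the invariant factors of ∂_1 are all 1, so H_0 = Z.

(K is a triangulation of the real projective plane RP^2.)

H_0 ≅ Z.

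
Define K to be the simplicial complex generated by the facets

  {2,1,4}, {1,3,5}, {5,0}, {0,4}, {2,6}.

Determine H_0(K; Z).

Fix the vertex order 0 < 1 < 2 < 3 < 4 < 5 < 6 and write every simplex with vertices in increasing order. Then dim K = 2 and the simplices of K are:

  0-simplices (7): [0], [1], [2], [3], [4], [5], [6]
  1-simplices (9): [0,4], [0,5], [1,2], [1,3], [1,4], [1,5], [2,4], [2,6], [3,5]
  2-simplices (2): [1,2,4], [1,3,5]

so the chain groups are C_0 ≅ Z^7, C_1 ≅ Z^9, C_2 ≅ Z^2.

∂_1: C_1 → C_0 maps an edge to its endpoints' difference, ∂[p,q] = q − p. For instance
  ∂[2,4] = [4] − [2].
As a 7×9 matrix over Z this has rank 6, with invariant factors (1,1,1,1,1,1).

The boundary map ∂_2: C_2 → C_1 sends each 2-simplex [p,q,r] to [q,r] − [p,r] + [p,q]. For instance
  ∂[1,2,4] = [2,4] − [1,4] + [1,2],
  ∂[1,3,5] = [3,5] − [1,5] + [1,3].
The 9×2 boundary matrix has rank 2 and Smith normal form diag(1,1).

Reading off H_k = ker ∂_k / im ∂_{k+1}:

  H_0: rank C_0 − rank ∂_1 = 7 − 6 = 1, and the invariant factors of ∂_1 are all 1, so H_0 = Z.

H_0 = Z.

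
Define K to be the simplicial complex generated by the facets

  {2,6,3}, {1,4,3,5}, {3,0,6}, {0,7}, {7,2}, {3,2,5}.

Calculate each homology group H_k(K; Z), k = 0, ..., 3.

H_0 = Z,  H_1 = Z,  H_2 = 0,  H_3 = 0.

We work with the vertex ordering 0 < 1 < 2 < 3 < 4 < 5 < 6 < 7. The simplices of K, each written with vertices in increasing order, are:

  0-simplices (8): [0], [1], [2], [3], [4], [5], [6], [7]
  1-simplices (14): [0,3], [0,6], [0,7], [1,3], [1,4], [1,5], [2,3], [2,5], [2,6], [2,7], [3,4], [3,5], [3,6], [4,5]
  2-simplices (7): [0,3,6], [1,3,4], [1,3,5], [1,4,5], [2,3,5], [2,3,6], [3,4,5]
  3-simplices (1): [1,3,4,5]

so the chain groups are C_0 ≅ Z^8, C_1 ≅ Z^14, C_2 ≅ Z^7, C_3 ≅ Z^1.

Boundary ∂_1: C_1 → C_0 sends each edge [p,q] (with p < q) to q − p.
This gives a 8×14 integer matrix of rank 7; reducing to Smith normal form yields diagonal entries (1,1,1,1,1,1,1).

∂_2: C_2 → C_1 acts by ∂[p,q,r] = [q,r] − [p,r] + [p,q]. For instance
  ∂[2,3,5] = [3,5] − [2,5] + [2,3],
  ∂[0,3,6] = [3,6] − [0,6] + [0,3].
The resulting 14×7 matrix has rank 6, and its Smith normal form has invariant factors (1,1,1,1,1,1).

Boundary ∂_3: C_3 → C_2 sends each 3-simplex σ to the alternating sum Σ_i (−1)^i (σ with its i-th vertex removed). For instance
  ∂[1,3,4,5] = [3,4,5] − [1,4,5] + [1,3,5] − [1,3,4].
The resulting 7×1 matrix has rank 1, and its Smith normal form has invariant factors (1).

Reading off H_k = ker ∂_k / im ∂_{k+1}:

  H_0: rank C_0 − rank ∂_1 = 8 − 7 = 1, and the invariant factors of ∂_1 are all 1, so H_0 ≅ Z.
  H_1: rank ker ∂_1 − rank ∂_2 = (14 − 7) − 6 = 1, and the invariant factors of ∂_2 are all 1, so H_1 ≅ Z.
  H_2: rank ker ∂_2 − rank ∂_3 = (7 − 6) − 1 = 0, and the invariant factors of ∂_3 are all 1, so H_2 ≅ 0.
  H_3: rank ker ∂_3 − rank ∂_4 = (1 − 1) − 0 = 0, and there is no ∂_4, so H_3 ≅ 0.

As a check, the Euler characteristic is 8 − 14 + 7 − 1 = 0, which agrees with 1 − 1 + 0 − 0 = 0.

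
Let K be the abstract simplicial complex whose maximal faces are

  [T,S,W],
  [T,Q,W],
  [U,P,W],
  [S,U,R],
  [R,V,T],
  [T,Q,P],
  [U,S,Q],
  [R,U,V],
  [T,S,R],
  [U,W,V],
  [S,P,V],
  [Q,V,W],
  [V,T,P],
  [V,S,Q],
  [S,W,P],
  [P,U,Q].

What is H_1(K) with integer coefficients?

H_1 ≅ Z^2.

K has 8 vertices, 24 edges, 16 triangles.
rank ∂_1 = 7, rank ∂_2 = 15 ⇒ b_1 = 24 − 7 − 15 = 2; all invariant factors of ∂_2 are 1 so no torsion. So H_1 ≅ Z^2.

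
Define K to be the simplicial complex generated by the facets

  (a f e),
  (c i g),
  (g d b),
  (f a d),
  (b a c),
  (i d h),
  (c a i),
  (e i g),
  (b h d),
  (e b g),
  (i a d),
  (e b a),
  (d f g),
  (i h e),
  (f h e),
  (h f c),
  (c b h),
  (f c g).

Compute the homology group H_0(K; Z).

Order the vertices as a < b < c < d < e < f < g < h < i. Listing each simplex with vertices in this order, K has dimension 2 with simplices:

  0-simplices (9): a, b, c, d, e, f, g, h, i
  1-simplices (27): ab, ac, ad, ae, af, ai, bc, bd, be, bg, bh, cf, cg, ch, ci, df, dg, dh, di, ef, eg, eh, ei, fg, fh, gi, hi
  2-simplices (18): abc, abe, aci, adf, adi, aef, bch, bdg, bdh, beg, cfg, cfh, cgi, dfg, dhi, efh, egi, ehi

giving chain groups C_0 ≅ Z^9, C_1 ≅ Z^27, C_2 ≅ Z^18.

The boundary map ∂_1: C_1 → C_0 sends each edge [p,q] (with p < q) to q − p.
The 9×27 boundary matrix has rank 8 and Smith normal form diag(1,1,1,1,1,1,1,1).

The boundary map ∂_2: C_2 → C_1 maps a triangle to the signed sum of its edges. For instance
  ∂cfh = fh − ch + cf,
  ∂bdh = dh − bh + bd.
The resulting 27×18 matrix has rank 17, and its Smith normal form has invariant factors (1,1,1,1,1,1,1,1,1,1,1,1,1,1,1,1,1).

Now H_k = ker ∂_k / im ∂_{k+1}, so:

  H_0: rank C_0 − rank ∂_1 = 9 − 8 = 1, and the invariant factors of ∂_1 are all 1, so H_0 ≅ Z.

H_0 ≅ Z.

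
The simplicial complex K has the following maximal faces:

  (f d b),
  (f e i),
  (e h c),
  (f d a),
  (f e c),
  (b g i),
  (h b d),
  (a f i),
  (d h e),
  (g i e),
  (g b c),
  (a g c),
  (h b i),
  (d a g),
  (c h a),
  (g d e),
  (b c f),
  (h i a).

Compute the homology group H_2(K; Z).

Take the total order a < b < c < d < e < f < g < h < i on the vertex set. Then K (dimension 2) consists of the simplices:

  0-simplices (9): a, b, c, d, e, f, g, h, i
  1-simplices (27): ac, ad, af, ag, ah, ai, bc, bd, bf, bg, bh, bi, ce, cf, cg, ch, de, df, dg, dh, ef, eg, eh, ei, fi, gi, hi
  2-simplices (18): acg, ach, adf, adg, afi, ahi, bcf, bcg, bdf, bdh, bgi, bhi, cef, ceh, deg, deh, efi, egi

giving chain groups C_0 ≅ Z^9, C_1 ≅ Z^27, C_2 ≅ Z^18.

Boundary ∂_1: C_1 → C_0 is given by ∂[p,q] = [q] − [p]. For instance
  ∂ai = i − a.
As a 9×27 matrix over Z this has rank 8, with invariant factors (1,1,1,1,1,1,1,1).

The boundary map ∂_2: C_2 → C_1 maps a triangle to the signed sum of its edges. For instance
  ∂egi = gi − ei + eg,
  ∂adf = df − af + ad.
This gives a 27×18 integer matrix of rank 17; reducing to Smith normal form yields diagonal entries (1,1,1,1,1,1,1,1,1,1,1,1,1,1,1,1,1).

Reading off H_k = ker ∂_k / im ∂_{k+1}:

  H_2: rank ker ∂_2 − rank ∂_3 = (18 − 17) − 0 = 1, and there is no ∂_3, so H_2 ≅ Z.

(K is a triangulation of the torus T^2.)

H_2 = Z.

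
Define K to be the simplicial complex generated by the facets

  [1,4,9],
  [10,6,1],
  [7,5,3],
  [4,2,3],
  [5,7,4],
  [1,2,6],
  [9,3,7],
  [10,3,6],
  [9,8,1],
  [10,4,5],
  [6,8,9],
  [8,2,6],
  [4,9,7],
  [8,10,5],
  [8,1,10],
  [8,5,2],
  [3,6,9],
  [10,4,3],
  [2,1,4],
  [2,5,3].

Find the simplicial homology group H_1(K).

H_1 = Z ⊕ Z/2Z.

Fix the vertex order 1 < 2 < 3 < 4 < 5 < 6 < 7 < 8 < 9 < 10 and write every simplex with vertices in increasing order. Then dim K = 2 and the simplices of K are:

  0-simplices (10): [1], [2], [3], [4], [5], [6], [7], [8], [9], [10]
  1-simplices (30): (30 of them)
  2-simplices (20): (20 of them)

so the chain groups are C_0 ≅ Z^10, C_1 ≅ Z^30, C_2 ≅ Z^20.

Boundary ∂_1: C_1 → C_0 maps an edge to its endpoints' difference, ∂[p,q] = q − p. For instance
  ∂[8,10] = [10] − [8].
This gives a 10×30 integer matrix of rank 9; reducing to Smith normal form yields diagonal entries (1,1,1,1,1,1,1,1,1).

Boundary ∂_2: C_2 → C_1 acts by ∂[p,q,r] = [q,r] − [p,r] + [p,q]. For instance
  ∂[5,8,10] = [8,10] − [5,10] + [5,8],
  ∂[2,6,8] = [6,8] − [2,8] + [2,6].
This gives a 30×20 integer matrix of rank 20; reducing to Smith normal form yields diagonal entries (1,1,1,1,1,1,1,1,1,1,1,1,1,1,1,1,1,1,1,2).

Now H_k = ker ∂_k / im ∂_{k+1}, so:

  H_1: rank ker ∂_1 − rank ∂_2 = (30 − 9) − 20 = 1, and ∂_2 has invariant factor 2 > 1, so H_1 = Z ⊕ Z/2Z.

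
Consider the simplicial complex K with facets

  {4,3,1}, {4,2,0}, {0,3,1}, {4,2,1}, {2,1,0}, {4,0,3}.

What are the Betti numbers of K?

Order the vertices as 0 < 1 < 2 < 3 < 4. Listing each simplex with vertices in this order, K has dimension 2 with simplices:

  0-simplices (5): [0], [1], [2], [3], [4]
  1-simplices (9): [0,1], [0,2], [0,3], [0,4], [1,2], [1,3], [1,4], [2,4], [3,4]
  2-simplices (6): [0,1,2], [0,1,3], [0,2,4], [0,3,4], [1,2,4], [1,3,4]

giving chain groups C_0 ≅ Z^5, C_1 ≅ Z^9, C_2 ≅ Z^6.

Boundary ∂_1: C_1 → C_0 maps an edge to its endpoints' difference, ∂[p,q] = q − p. For instance
  ∂[1,2] = [2] − [1].
The resulting 5×9 matrix has rank 4, and its Smith normal form has invariant factors (1,1,1,1).

Boundary ∂_2: C_2 → C_1 maps a triangle to the signed sum of its edges. For instance
  ∂[1,2,4] = [2,4] − [1,4] + [1,2],
  ∂[0,3,4] = [3,4] − [0,4] + [0,3].
This gives a 9×6 integer matrix of rank 5; reducing to Smith normal form yields diagonal entries (1,1,1,1,1).

From H_k ≅ ker(∂_k) / im(∂_{k+1}) we obtain:

  H_0: rank C_0 − rank ∂_1 = 5 − 4 = 1, and the invariant factors of ∂_1 are all 1, so H_0 ≅ Z.
  H_1: rank ker ∂_1 − rank ∂_2 = (9 − 4) − 5 = 0, and the invariant factors of ∂_2 are all 1, so H_1 ≅ 0.
  H_2: rank ker ∂_2 − rank ∂_3 = (6 − 5) − 0 = 1, and there is no ∂_3, so H_2 ≅ Z.

Hence the Betti numbers are b_0 = 1, b_1 = 0, b_2 = 1.

b_0 = 1, b_1 = 0, b_2 = 1.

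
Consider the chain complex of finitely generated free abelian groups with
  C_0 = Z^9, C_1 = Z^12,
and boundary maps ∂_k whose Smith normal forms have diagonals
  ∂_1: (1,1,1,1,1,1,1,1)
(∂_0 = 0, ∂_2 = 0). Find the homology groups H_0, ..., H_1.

H_0 = Z,  H_1 = Z^4.

H_0: b_0 = 9 − 0 − 8 = 1; torsion from ∂_1 factors > 1: none. So H_0 = Z.
H_1: b_1 = 12 − 8 − 0 = 4; torsion from ∂_2 factors > 1: none. So H_1 = Z^4.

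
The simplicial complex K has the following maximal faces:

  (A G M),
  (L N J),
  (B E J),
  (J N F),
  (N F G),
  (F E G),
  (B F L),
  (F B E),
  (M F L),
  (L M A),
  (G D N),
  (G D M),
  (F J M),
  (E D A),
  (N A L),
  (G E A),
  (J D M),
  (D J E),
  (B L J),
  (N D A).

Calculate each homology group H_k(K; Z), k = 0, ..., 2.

H_0 ≅ Z,  H_1 ≅ Z ⊕ Z/2,  H_2 = 0.

Take the total order A < B < D < E < F < G < J < L < M < N on the vertex set. Then K (dimension 2) consists of the simplices:

  0-simplices (10): A, B, D, E, F, G, J, L, M, N
  1-simplices (30): AD, AE, AG, AL, AM, AN, BE, BF, BJ, BL, DE, DG, DJ, DM, DN, EF, EG, EJ, FG, FJ, FL, FM, FN, GM, GN, JL, JM, JN, LM, LN
  2-simplices (20): ADE, ADN, AEG, AGM, ALM, ALN, BEF, BEJ, BFL, BJL, DEJ, DGM, DGN, DJM, EFG, FGN, FJM, FJN, FLM, JLN

giving chain groups C_0 ≅ Z^10, C_1 ≅ Z^30, C_2 ≅ Z^20.

The boundary map ∂_1: C_1 → C_0 sends each edge [p,q] (with p < q) to q − p.
The 10×30 boundary matrix has rank 9 and Smith normal form diag(1,1,1,1,1,1,1,1,1).

The boundary map ∂_2: C_2 → C_1 sends each 2-simplex [p,q,r] to [q,r] − [p,r] + [p,q]. For instance
  ∂DEJ = EJ − DJ + DE,
  ∂BEF = EF − BF + BE.
The resulting 30×20 matrix has rank 20, and its Smith normal form has invariant factors (1,1,1,1,1,1,1,1,1,1,1,1,1,1,1,1,1,1,1,2).

From H_k ≅ ker(∂_k) / im(∂_{k+1}) we obtain:

  H_0: rank C_0 − rank ∂_1 = 10 − 9 = 1, and the invariant factors of ∂_1 are all 1, so H_0 ≅ Z.
  H_1: rank ker ∂_1 − rank ∂_2 = (30 − 9) − 20 = 1, and ∂_2 has invariant factor 2 > 1, so H_1 ≅ Z ⊕ Z/2.
  H_2: rank ker ∂_2 − rank ∂_3 = (20 − 20) − 0 = 0, and there is no ∂_3, so H_2 ≅ 0.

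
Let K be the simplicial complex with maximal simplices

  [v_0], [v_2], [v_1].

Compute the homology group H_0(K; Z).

H_0 = Z^3.

Order the vertices as v_0 < v_1 < v_2. Listing each simplex with vertices in this order, K has dimension 0 with simplices:

  0-simplices (3): [v_0], [v_1], [v_2]

so the chain groups are C_0 ≅ Z^3.

From H_k ≅ ker(∂_k) / im(∂_{k+1}) we obtain:

  H_0: rank C_0 − rank ∂_1 = 3 − 0 = 3, and there is no ∂_1, so H_0 ≅ Z^3.

(K is a triangulation of a set of 3 points.)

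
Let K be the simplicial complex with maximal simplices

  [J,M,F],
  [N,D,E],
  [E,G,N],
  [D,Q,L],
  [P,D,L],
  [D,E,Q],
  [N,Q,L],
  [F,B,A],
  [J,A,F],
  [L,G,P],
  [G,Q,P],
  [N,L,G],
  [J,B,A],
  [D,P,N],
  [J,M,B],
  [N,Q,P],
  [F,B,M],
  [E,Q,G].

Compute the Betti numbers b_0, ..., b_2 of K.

b_0 = 2, b_1 = 0, b_2 = 1.

Take the total order A < B < D < E < F < G < J < L < M < N < P < Q on the vertex set. Then K (dimension 2) consists of the simplices:

  0-simplices (12): A, B, D, E, F, G, J, L, M, N, P, Q
  1-simplices (27): AB, AF, AJ, BF, BJ, BM, DE, DL, DN, DP, DQ, EG, EN, EQ, FJ, FM, GL, GN, GP, GQ, JM, LN, LP, LQ, NP, NQ, PQ
  2-simplices (18): ABF, ABJ, AFJ, BFM, BJM, DEN, DEQ, DLP, DLQ, DNP, EGN, EGQ, FJM, GLN, GLP, GPQ, LNQ, NPQ

so the chain groups are C_0 ≅ Z^12, C_1 ≅ Z^27, C_2 ≅ Z^18.

Boundary ∂_1: C_1 → C_0 sends each edge [p,q] (with p < q) to q − p. For instance
  ∂LQ = Q − L.
As a 12×27 matrix over Z this has rank 10, with invariant factors (1,1,1,1,1,1,1,1,1,1).

∂_2: C_2 → C_1 maps a triangle to the signed sum of its edges. For instance
  ∂GLP = LP − GP + GL,
  ∂BFM = FM − BM + BF.
This gives a 27×18 integer matrix of rank 17; reducing to Smith normal form yields diagonal entries (1,1,1,1,1,1,1,1,1,1,1,1,1,1,1,1,2).

Reading off H_k = ker ∂_k / im ∂_{k+1}:

  H_0: rank C_0 − rank ∂_1 = 12 − 10 = 2, and the invariant factors of ∂_1 are all 1, so H_0 ≅ Z^2.
  H_1: rank ker ∂_1 − rank ∂_2 = (27 − 10) − 17 = 0, and ∂_2 has invariant factor 2 > 1, so H_1 ≅ Z/2Z.
  H_2: rank ker ∂_2 − rank ∂_3 = (18 − 17) − 0 = 1, and there is no ∂_3, so H_2 ≅ Z.

Hence the Betti numbers are b_0 = 2, b_1 = 0, b_2 = 1.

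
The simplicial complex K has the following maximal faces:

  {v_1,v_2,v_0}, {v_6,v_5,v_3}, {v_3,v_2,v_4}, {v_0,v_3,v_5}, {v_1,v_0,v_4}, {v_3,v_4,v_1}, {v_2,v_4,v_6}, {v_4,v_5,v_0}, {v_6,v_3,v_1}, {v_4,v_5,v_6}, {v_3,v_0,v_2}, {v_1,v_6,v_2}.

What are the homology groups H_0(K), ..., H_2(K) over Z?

Order the vertices as v_0 < v_1 < v_2 < v_3 < v_4 < v_5 < v_6. Listing each simplex with vertices in this order, K has dimension 2 with simplices:

  0-simplices (7): [v_0], [v_1], [v_2], [v_3], [v_4], [v_5], [v_6]
  1-simplices (18): (18 of them)
  2-simplices (12): (12 of them)

giving chain groups C_0 ≅ Z^7, C_1 ≅ Z^18, C_2 ≅ Z^12.

The boundary map ∂_1: C_1 → C_0 sends each edge [p,q] (with p < q) to q − p. For instance
  ∂[v_4,v_5] = [v_5] − [v_4].
The 7×18 boundary matrix has rank 6 and Smith normal form diag(1,1,1,1,1,1).

∂_2: C_2 → C_1 acts by ∂[p,q,r] = [q,r] − [p,r] + [p,q]. For instance
  ∂[v_0,v_1,v_4] = [v_1,v_4] − [v_0,v_4] + [v_0,v_1],
  ∂[v_0,v_3,v_5] = [v_3,v_5] − [v_0,v_5] + [v_0,v_3].
The 18×12 boundary matrix has rank 12 and Smith normal form diag(1,1,1,1,1,1,1,1,1,1,1,2).

Reading off H_k = ker ∂_k / im ∂_{k+1}:

  H_0: rank C_0 − rank ∂_1 = 7 − 6 = 1, and the invariant factors of ∂_1 are all 1, so H_0 ≅ Z.
  H_1: rank ker ∂_1 − rank ∂_2 = (18 − 6) − 12 = 0, and ∂_2 has invariant factor 2 > 1, so H_1 ≅ Z/2.
  H_2: rank ker ∂_2 − rank ∂_3 = (12 − 12) − 0 = 0, and there is no ∂_3, so H_2 ≅ 0.

H_0 = Z,  H_1 = Z/2,  H_2 = 0.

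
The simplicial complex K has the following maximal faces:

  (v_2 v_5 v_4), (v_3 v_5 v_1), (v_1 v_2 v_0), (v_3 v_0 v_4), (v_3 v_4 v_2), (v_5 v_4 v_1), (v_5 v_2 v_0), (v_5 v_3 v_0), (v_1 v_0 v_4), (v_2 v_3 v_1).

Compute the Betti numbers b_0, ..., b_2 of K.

b_0 = 1, b_1 = 0, b_2 = 0.

Order the vertices as v_0 < v_1 < v_2 < v_3 < v_4 < v_5. Listing each simplex with vertices in this order, K has dimension 2 with simplices:

  0-simplices (6): [v_0], [v_1], [v_2], [v_3], [v_4], [v_5]
  1-simplices (15): (15 of them)
  2-simplices (10): [v_0,v_1,v_2], [v_0,v_1,v_4], [v_0,v_2,v_5], [v_0,v_3,v_4], [v_0,v_3,v_5], [v_1,v_2,v_3], [v_1,v_3,v_5], [v_1,v_4,v_5], [v_2,v_3,v_4], [v_2,v_4,v_5]

so the chain groups are C_0 ≅ Z^6, C_1 ≅ Z^15, C_2 ≅ Z^10.

The boundary map ∂_1: C_1 → C_0 sends each edge [p,q] (with p < q) to q − p. For instance
  ∂[v_1,v_3] = [v_3] − [v_1].
This gives a 6×15 integer matrix of rank 5; reducing to Smith normal form yields diagonal entries (1,1,1,1,1).

The boundary map ∂_2: C_2 → C_1 maps a triangle to the signed sum of its edges. For instance
  ∂[v_1,v_2,v_3] = [v_2,v_3] − [v_1,v_3] + [v_1,v_2],
  ∂[v_1,v_3,v_5] = [v_3,v_5] − [v_1,v_5] + [v_1,v_3].
This gives a 15×10 integer matrix of rank 10; reducing to Smith normal form yields diagonal entries (1,1,1,1,1,1,1,1,1,2).

From H_k ≅ ker(∂_k) / im(∂_{k+1}) we obtain:

  H_0: rank C_0 − rank ∂_1 = 6 − 5 = 1, and the invariant factors of ∂_1 are all 1, so H_0 ≅ Z.
  H_1: rank ker ∂_1 − rank ∂_2 = (15 − 5) − 10 = 0, and ∂_2 has invariant factor 2 > 1, so H_1 ≅ Z/2.
  H_2: rank ker ∂_2 − rank ∂_3 = (10 − 10) − 0 = 0, and there is no ∂_3, so H_2 ≅ 0.

Hence the Betti numbers are b_0 = 1, b_1 = 0, b_2 = 0.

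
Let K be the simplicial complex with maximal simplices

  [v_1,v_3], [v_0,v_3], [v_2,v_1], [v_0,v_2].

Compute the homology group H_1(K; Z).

K has 4 vertices, 4 edges.
rank ∂_1 = 3, rank ∂_2 = 0 ⇒ b_1 = 4 − 3 − 0 = 1. So H_1 = Z.

H_1 = Z.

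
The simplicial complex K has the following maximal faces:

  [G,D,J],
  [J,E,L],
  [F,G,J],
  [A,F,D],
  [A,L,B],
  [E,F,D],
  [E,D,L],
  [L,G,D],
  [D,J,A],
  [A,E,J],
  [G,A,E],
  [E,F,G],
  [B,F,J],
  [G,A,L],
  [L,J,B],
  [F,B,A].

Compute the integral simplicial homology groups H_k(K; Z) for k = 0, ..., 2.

H_0 = Z,  H_1 = Z^2,  H_2 = Z.

Order the vertices as A < B < D < E < F < G < J < L. Listing each simplex with vertices in this order, K has dimension 2 with simplices:

  0-simplices (8): A, B, D, E, F, G, J, L
  1-simplices (24): AB, AD, AE, AF, AG, AJ, AL, BF, BJ, BL, DE, DF, DG, DJ, DL, EF, EG, EJ, EL, FG, FJ, GJ, GL, JL
  2-simplices (16): ABF, ABL, ADF, ADJ, AEG, AEJ, AGL, BFJ, BJL, DEF, DEL, DGJ, DGL, EFG, EJL, FGJ

Hence C_0 ≅ Z^8, C_1 ≅ Z^24, C_2 ≅ Z^16.

The boundary map ∂_1: C_1 → C_0 maps an edge to its endpoints' difference, ∂[p,q] = q − p.
The 8×24 boundary matrix has rank 7 and Smith normal form diag(1,1,1,1,1,1,1).

The boundary map ∂_2: C_2 → C_1 sends each 2-simplex [p,q,r] to [q,r] − [p,r] + [p,q]. For instance
  ∂DEL = EL − DL + DE,
  ∂ADJ = DJ − AJ + AD.
The resulting 24×16 matrix has rank 15, and its Smith normal form has invariant factors (1,1,1,1,1,1,1,1,1,1,1,1,1,1,1).

Now H_k = ker ∂_k / im ∂_{k+1}, so:

  H_0: rank C_0 − rank ∂_1 = 8 − 7 = 1, and the invariant factors of ∂_1 are all 1, so H_0 ≅ Z.
  H_1: rank ker ∂_1 − rank ∂_2 = (24 − 7) − 15 = 2, and the invariant factors of ∂_2 are all 1, so H_1 ≅ Z^2.
  H_2: rank ker ∂_2 − rank ∂_3 = (16 − 15) − 0 = 1, and there is no ∂_3, so H_2 ≅ Z.

As a check, the Euler characteristic is 8 − 24 + 16 = 0, which agrees with 1 − 2 + 1 = 0.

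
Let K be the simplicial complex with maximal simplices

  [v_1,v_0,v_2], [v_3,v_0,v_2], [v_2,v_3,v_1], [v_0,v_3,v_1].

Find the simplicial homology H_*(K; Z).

H_0 ≅ Z,  H_1 = 0,  H_2 ≅ Z.

Order the vertices as v_0 < v_1 < v_2 < v_3. Listing each simplex with vertices in this order, K has dimension 2 with simplices:

  0-simplices (4): [v_0], [v_1], [v_2], [v_3]
  1-simplices (6): [v_0,v_1], [v_0,v_2], [v_0,v_3], [v_1,v_2], [v_1,v_3], [v_2,v_3]
  2-simplices (4): [v_0,v_1,v_2], [v_0,v_1,v_3], [v_0,v_2,v_3], [v_1,v_2,v_3]

Hence C_0 ≅ Z^4, C_1 ≅ Z^6, C_2 ≅ Z^4.

The boundary map ∂_1: C_1 → C_0 maps an edge to its endpoints' difference, ∂[p,q] = q − p. For instance
  ∂[v_0,v_2] = [v_2] − [v_0].
As a 4×6 matrix over Z this has rank 3, with invariant factors (1,1,1).

∂_2: C_2 → C_1 maps a triangle to the signed sum of its edges. For instance
  ∂[v_0,v_2,v_3] = [v_2,v_3] − [v_0,v_3] + [v_0,v_2],
  ∂[v_0,v_1,v_3] = [v_1,v_3] − [v_0,v_3] + [v_0,v_1].
The resulting 6×4 matrix has rank 3, and its Smith normal form has invariant factors (1,1,1).

From H_k ≅ ker(∂_k) / im(∂_{k+1}) we obtain:

  H_0: rank C_0 − rank ∂_1 = 4 − 3 = 1, and the invariant factors of ∂_1 are all 1, so H_0 ≅ Z.
  H_1: rank ker ∂_1 − rank ∂_2 = (6 − 3) − 3 = 0, and the invariant factors of ∂_2 are all 1, so H_1 ≅ 0.
  H_2: rank ker ∂_2 − rank ∂_3 = (4 − 3) − 0 = 1, and there is no ∂_3, so H_2 ≅ Z.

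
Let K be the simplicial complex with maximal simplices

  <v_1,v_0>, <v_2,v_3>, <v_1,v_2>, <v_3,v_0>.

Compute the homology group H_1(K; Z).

H_1 ≅ Z.

Take the total order v_0 < v_1 < v_2 < v_3 on the vertex set. Then K (dimension 1) consists of the simplices:

  0-simplices (4): [v_0], [v_1], [v_2], [v_3]
  1-simplices (4): [v_0,v_1], [v_0,v_3], [v_1,v_2], [v_2,v_3]

Hence C_0 ≅ Z^4, C_1 ≅ Z^4.

The boundary map ∂_1: C_1 → C_0 is given by ∂[p,q] = [q] − [p]. For instance
  ∂[v_0,v_1] = [v_1] − [v_0].
The resulting 4×4 matrix has rank 3, and its Smith normal form has invariant factors (1,1,1).

From H_k ≅ ker(∂_k) / im(∂_{k+1}) we obtain:

  H_1: rank ker ∂_1 − rank ∂_2 = (4 − 3) − 0 = 1, and there is no ∂_2, so H_1 = Z.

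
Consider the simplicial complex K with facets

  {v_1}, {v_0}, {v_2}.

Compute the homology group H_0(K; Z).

H_0 = Z^3.

Order the vertices as v_0 < v_1 < v_2. Listing each simplex with vertices in this order, K has dimension 0 with simplices:

  0-simplices (3): [v_0], [v_1], [v_2]

so the chain groups are C_0 ≅ Z^3.

Now H_k = ker ∂_k / im ∂_{k+1}, so:

  H_0: rank C_0 − rank ∂_1 = 3 − 0 = 3, and there is no ∂_1, so H_0 ≅ Z^3.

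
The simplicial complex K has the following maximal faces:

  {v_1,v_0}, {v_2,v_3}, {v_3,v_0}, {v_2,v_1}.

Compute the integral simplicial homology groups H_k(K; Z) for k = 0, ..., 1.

H_0 = Z,  H_1 = Z.

Order the vertices as v_0 < v_1 < v_2 < v_3. Listing each simplex with vertices in this order, K has dimension 1 with simplices:

  0-simplices (4): [v_0], [v_1], [v_2], [v_3]
  1-simplices (4): [v_0,v_1], [v_0,v_3], [v_1,v_2], [v_2,v_3]

so the chain groups are C_0 ≅ Z^4, C_1 ≅ Z^4.

Boundary ∂_1: C_1 → C_0 sends each edge [p,q] (with p < q) to q − p. For instance
  ∂[v_1,v_2] = [v_2] − [v_1].
This gives a 4×4 integer matrix of rank 3; reducing to Smith normal form yields diagonal entries (1,1,1).

Computing H_k = (kernel of ∂_k) / (image of ∂_{k+1}):

  H_0: rank C_0 − rank ∂_1 = 4 − 3 = 1, and the invariant factors of ∂_1 are all 1, so H_0 ≅ Z.
  H_1: rank ker ∂_1 − rank ∂_2 = (4 − 3) − 0 = 1, and there is no ∂_2, so H_1 ≅ Z.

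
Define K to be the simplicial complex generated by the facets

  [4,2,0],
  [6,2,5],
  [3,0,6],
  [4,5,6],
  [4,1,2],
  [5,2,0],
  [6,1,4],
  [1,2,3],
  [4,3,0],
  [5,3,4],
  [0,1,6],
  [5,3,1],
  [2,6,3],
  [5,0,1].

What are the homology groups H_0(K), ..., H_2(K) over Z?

Take the total order 0 < 1 < 2 < 3 < 4 < 5 < 6 on the vertex set. Then K (dimension 2) consists of the simplices:

  0-simplices (7): [0], [1], [2], [3], [4], [5], [6]
  1-simplices (21): [0,1], [0,2], [0,3], [0,4], [0,5], [0,6], [1,2], [1,3], [1,4], [1,5], [1,6], [2,3], [2,4], [2,5], [2,6], [3,4], [3,5], [3,6], [4,5], [4,6], [5,6]
  2-simplices (14): [0,1,5], [0,1,6], [0,2,4], [0,2,5], [0,3,4], [0,3,6], [1,2,3], [1,2,4], [1,3,5], [1,4,6], [2,3,6], [2,5,6], [3,4,5], [4,5,6]

Hence C_0 ≅ Z^7, C_1 ≅ Z^21, C_2 ≅ Z^14.

Boundary ∂_1: C_1 → C_0 is given by ∂[p,q] = [q] − [p].
The resulting 7×21 matrix has rank 6, and its Smith normal form has invariant factors (1,1,1,1,1,1).

∂_2: C_2 → C_1 acts by ∂[p,q,r] = [q,r] − [p,r] + [p,q]. For instance
  ∂[1,2,3] = [2,3] − [1,3] + [1,2],
  ∂[1,4,6] = [4,6] − [1,6] + [1,4].
As a 21×14 matrix over Z this has rank 13, with invariant factors (1,1,1,1,1,1,1,1,1,1,1,1,1).

Now H_k = ker ∂_k / im ∂_{k+1}, so:

  H_0: rank C_0 − rank ∂_1 = 7 − 6 = 1, and the invariant factors of ∂_1 are all 1, so H_0 = Z.
  H_1: rank ker ∂_1 − rank ∂_2 = (21 − 6) − 13 = 2, and the invariant factors of ∂_2 are all 1, so H_1 = Z^2.
  H_2: rank ker ∂_2 − rank ∂_3 = (14 − 13) − 0 = 1, and there is no ∂_3, so H_2 = Z.

As a check, the Euler characteristic is 7 − 21 + 14 = 0, which agrees with 1 − 2 + 1 = 0.

H_0 = Z,  H_1 = Z^2,  H_2 = Z.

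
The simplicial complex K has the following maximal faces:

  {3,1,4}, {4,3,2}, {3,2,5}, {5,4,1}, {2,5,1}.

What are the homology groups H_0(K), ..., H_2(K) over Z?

K has 5 vertices, 10 edges, 5 triangles.
rank ∂_0 = 0, rank ∂_1 = 4 ⇒ b_0 = 5 − 0 − 4 = 1; all invariant factors of ∂_1 are 1 so no torsion. So H_0 = Z.
rank ∂_1 = 4, rank ∂_2 = 5 ⇒ b_1 = 10 − 4 − 5 = 1; all invariant factors of ∂_2 are 1 so no torsion. So H_1 = Z.
rank ∂_2 = 5, rank ∂_3 = 0 ⇒ b_2 = 5 − 5 − 0 = 0. So H_2 = 0.

H_0 = Z,  H_1 = Z,  H_2 = 0.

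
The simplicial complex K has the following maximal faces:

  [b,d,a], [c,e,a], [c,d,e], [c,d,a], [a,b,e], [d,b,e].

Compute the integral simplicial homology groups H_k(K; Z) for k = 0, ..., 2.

We work with the vertex ordering a < b < c < d < e. The simplices of K, each written with vertices in increasing order, are:

  0-simplices (5): a, b, c, d, e
  1-simplices (9): ab, ac, ad, ae, bd, be, cd, ce, de
  2-simplices (6): abd, abe, acd, ace, bde, cde

giving chain groups C_0 ≅ Z^5, C_1 ≅ Z^9, C_2 ≅ Z^6.

∂_1: C_1 → C_0 sends each edge [p,q] (with p < q) to q − p. For instance
  ∂de = e − d.
The resulting 5×9 matrix has rank 4, and its Smith normal form has invariant factors (1,1,1,1).

Boundary ∂_2: C_2 → C_1 sends each 2-simplex [p,q,r] to [q,r] − [p,r] + [p,q]. For instance
  ∂abd = bd − ad + ab,
  ∂bde = de − be + bd.
As a 9×6 matrix over Z this has rank 5, with invariant factors (1,1,1,1,1).

Reading off H_k = ker ∂_k / im ∂_{k+1}:

  H_0: rank C_0 − rank ∂_1 = 5 − 4 = 1, and the invariant factors of ∂_1 are all 1, so H_0 ≅ Z.
  H_1: rank ker ∂_1 − rank ∂_2 = (9 − 4) − 5 = 0, and the invariant factors of ∂_2 are all 1, so H_1 ≅ 0.
  H_2: rank ker ∂_2 − rank ∂_3 = (6 − 5) − 0 = 1, and there is no ∂_3, so H_2 ≅ Z.

As a check, the Euler characteristic is 5 − 9 + 6 = 2, which agrees with 1 − 0 + 1 = 2.

H_0 ≅ Z,  H_1 = 0,  H_2 ≅ Z.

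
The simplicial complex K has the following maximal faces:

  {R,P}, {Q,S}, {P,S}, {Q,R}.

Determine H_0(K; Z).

We work with the vertex ordering P < Q < R < S. The simplices of K, each written with vertices in increasing order, are:

  0-simplices (4): P, Q, R, S
  1-simplices (4): PR, PS, QR, QS

so the chain groups are C_0 ≅ Z^4, C_1 ≅ Z^4.

∂_1: C_1 → C_0 sends each edge [p,q] (with p < q) to q − p. For instance
  ∂PR = R − P.
This gives a 4×4 integer matrix of rank 3; reducing to Smith normal form yields diagonal entries (1,1,1).

From H_k ≅ ker(∂_k) / im(∂_{k+1}) we obtain:

  H_0: rank C_0 − rank ∂_1 = 4 − 3 = 1, and the invariant factors of ∂_1 are all 1, so H_0 ≅ Z.

H_0 ≅ Z.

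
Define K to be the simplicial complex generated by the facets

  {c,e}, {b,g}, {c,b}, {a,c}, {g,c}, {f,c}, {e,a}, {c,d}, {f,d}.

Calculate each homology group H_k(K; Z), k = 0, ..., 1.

H_0 ≅ Z,  H_1 ≅ Z^3.

We work with the vertex ordering a < b < c < d < e < f < g. The simplices of K, each written with vertices in increasing order, are:

  0-simplices (7): a, b, c, d, e, f, g
  1-simplices (9): ac, ae, bc, bg, cd, ce, cf, cg, df

giving chain groups C_0 ≅ Z^7, C_1 ≅ Z^9.

Boundary ∂_1: C_1 → C_0 maps an edge to its endpoints' difference, ∂[p,q] = q − p. For instance
  ∂bc = c − b.
This gives a 7×9 integer matrix of rank 6; reducing to Smith normal form yields diagonal entries (1,1,1,1,1,1).

Reading off H_k = ker ∂_k / im ∂_{k+1}:

  H_0: rank C_0 − rank ∂_1 = 7 − 6 = 1, and the invariant factors of ∂_1 are all 1, so H_0 = Z.
  H_1: rank ker ∂_1 − rank ∂_2 = (9 − 6) − 0 = 3, and there is no ∂_2, so H_1 = Z^3.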